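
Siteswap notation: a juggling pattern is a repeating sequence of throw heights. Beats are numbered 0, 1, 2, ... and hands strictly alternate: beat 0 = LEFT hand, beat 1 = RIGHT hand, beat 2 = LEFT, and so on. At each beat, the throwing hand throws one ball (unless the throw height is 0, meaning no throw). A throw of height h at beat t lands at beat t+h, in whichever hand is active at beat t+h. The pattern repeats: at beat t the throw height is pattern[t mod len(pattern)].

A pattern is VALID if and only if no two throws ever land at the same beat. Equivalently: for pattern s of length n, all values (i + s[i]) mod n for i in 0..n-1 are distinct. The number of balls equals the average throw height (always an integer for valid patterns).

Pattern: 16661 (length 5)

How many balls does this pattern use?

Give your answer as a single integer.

Answer: 4

Derivation:
Pattern = [1, 6, 6, 6, 1], length n = 5
  position 0: throw height = 1, running sum = 1
  position 1: throw height = 6, running sum = 7
  position 2: throw height = 6, running sum = 13
  position 3: throw height = 6, running sum = 19
  position 4: throw height = 1, running sum = 20
Total sum = 20; balls = sum / n = 20 / 5 = 4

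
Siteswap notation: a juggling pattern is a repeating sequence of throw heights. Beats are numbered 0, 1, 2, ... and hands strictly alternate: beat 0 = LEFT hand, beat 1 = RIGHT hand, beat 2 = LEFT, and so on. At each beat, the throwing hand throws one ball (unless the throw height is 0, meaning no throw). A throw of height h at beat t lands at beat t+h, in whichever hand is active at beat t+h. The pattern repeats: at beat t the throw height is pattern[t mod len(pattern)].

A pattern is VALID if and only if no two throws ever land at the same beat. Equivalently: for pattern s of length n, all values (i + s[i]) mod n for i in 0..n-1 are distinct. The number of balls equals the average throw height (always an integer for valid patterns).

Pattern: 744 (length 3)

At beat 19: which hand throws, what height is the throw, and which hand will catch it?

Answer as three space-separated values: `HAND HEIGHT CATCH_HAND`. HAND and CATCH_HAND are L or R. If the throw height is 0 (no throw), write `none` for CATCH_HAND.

Beat 19: 19 mod 2 = 1, so hand = R
Throw height = pattern[19 mod 3] = pattern[1] = 4
Lands at beat 19+4=23, 23 mod 2 = 1, so catch hand = R

Answer: R 4 R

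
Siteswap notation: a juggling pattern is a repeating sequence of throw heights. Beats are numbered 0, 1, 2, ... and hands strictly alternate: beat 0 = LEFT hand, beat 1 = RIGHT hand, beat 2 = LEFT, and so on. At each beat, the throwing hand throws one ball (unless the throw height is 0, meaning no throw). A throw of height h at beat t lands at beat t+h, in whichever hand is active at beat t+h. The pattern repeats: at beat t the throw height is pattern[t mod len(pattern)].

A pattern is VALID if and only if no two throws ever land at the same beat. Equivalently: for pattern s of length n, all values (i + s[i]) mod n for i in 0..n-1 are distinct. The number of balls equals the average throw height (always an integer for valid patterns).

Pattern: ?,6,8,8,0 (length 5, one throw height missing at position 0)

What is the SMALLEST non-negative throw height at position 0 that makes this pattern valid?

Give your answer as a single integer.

i=0: s[i]=? (unknown)
i=1: (1 + 6) mod 5 = 2
i=2: (2 + 8) mod 5 = 0
i=3: (3 + 8) mod 5 = 1
i=4: (4 + 0) mod 5 = 4
Known residues: [0, 1, 2, 4]; need a permutation of 0..4, so missing residue r = 3
Need (0 + s) mod 5 = 3; smallest s = (3 - 0) mod 5 = 3

Answer: 3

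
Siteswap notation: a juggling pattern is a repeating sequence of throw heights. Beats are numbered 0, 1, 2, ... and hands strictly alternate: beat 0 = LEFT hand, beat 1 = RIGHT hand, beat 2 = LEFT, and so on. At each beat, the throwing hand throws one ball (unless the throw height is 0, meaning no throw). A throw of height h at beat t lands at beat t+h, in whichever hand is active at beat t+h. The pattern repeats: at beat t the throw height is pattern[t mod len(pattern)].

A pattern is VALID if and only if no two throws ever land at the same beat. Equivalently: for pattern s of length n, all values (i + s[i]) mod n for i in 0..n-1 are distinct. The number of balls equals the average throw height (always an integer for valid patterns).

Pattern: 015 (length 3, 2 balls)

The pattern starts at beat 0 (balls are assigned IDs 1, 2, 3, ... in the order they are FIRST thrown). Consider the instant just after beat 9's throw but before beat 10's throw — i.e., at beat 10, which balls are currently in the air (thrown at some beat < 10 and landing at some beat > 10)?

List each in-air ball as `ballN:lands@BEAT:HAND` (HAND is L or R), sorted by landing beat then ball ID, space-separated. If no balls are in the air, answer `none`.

Answer: ball1:lands@13:R

Derivation:
Beat 1 (R): throw ball1 h=1 -> lands@2:L; in-air after throw: [b1@2:L]
Beat 2 (L): throw ball1 h=5 -> lands@7:R; in-air after throw: [b1@7:R]
Beat 4 (L): throw ball2 h=1 -> lands@5:R; in-air after throw: [b2@5:R b1@7:R]
Beat 5 (R): throw ball2 h=5 -> lands@10:L; in-air after throw: [b1@7:R b2@10:L]
Beat 7 (R): throw ball1 h=1 -> lands@8:L; in-air after throw: [b1@8:L b2@10:L]
Beat 8 (L): throw ball1 h=5 -> lands@13:R; in-air after throw: [b2@10:L b1@13:R]
Beat 10 (L): throw ball2 h=1 -> lands@11:R; in-air after throw: [b2@11:R b1@13:R]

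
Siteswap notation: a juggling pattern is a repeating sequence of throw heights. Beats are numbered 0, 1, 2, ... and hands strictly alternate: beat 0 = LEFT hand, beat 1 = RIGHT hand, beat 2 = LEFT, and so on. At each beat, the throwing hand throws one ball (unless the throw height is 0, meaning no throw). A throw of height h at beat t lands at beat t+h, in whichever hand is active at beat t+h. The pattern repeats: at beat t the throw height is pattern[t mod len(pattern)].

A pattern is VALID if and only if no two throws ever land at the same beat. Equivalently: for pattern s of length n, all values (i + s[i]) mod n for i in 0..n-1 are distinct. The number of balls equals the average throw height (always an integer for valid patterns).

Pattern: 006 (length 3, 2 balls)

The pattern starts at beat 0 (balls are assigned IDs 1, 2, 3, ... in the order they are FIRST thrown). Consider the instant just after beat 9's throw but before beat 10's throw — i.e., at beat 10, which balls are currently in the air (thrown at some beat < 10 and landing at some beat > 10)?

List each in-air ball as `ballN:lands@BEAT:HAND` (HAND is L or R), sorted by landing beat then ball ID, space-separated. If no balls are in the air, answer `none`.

Beat 2 (L): throw ball1 h=6 -> lands@8:L; in-air after throw: [b1@8:L]
Beat 5 (R): throw ball2 h=6 -> lands@11:R; in-air after throw: [b1@8:L b2@11:R]
Beat 8 (L): throw ball1 h=6 -> lands@14:L; in-air after throw: [b2@11:R b1@14:L]

Answer: ball2:lands@11:R ball1:lands@14:L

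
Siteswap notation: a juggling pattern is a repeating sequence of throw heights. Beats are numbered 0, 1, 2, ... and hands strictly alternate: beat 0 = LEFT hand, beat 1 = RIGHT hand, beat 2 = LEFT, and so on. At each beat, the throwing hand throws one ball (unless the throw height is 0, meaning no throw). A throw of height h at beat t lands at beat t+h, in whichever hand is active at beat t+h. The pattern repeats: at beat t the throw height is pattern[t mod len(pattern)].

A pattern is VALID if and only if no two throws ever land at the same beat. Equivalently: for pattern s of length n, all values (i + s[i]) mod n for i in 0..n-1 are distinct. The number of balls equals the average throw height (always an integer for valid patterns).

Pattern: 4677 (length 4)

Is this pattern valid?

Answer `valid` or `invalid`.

i=0: (i + s[i]) mod n = (0 + 4) mod 4 = 0
i=1: (i + s[i]) mod n = (1 + 6) mod 4 = 3
i=2: (i + s[i]) mod n = (2 + 7) mod 4 = 1
i=3: (i + s[i]) mod n = (3 + 7) mod 4 = 2
Residues: [0, 3, 1, 2], distinct: True

Answer: valid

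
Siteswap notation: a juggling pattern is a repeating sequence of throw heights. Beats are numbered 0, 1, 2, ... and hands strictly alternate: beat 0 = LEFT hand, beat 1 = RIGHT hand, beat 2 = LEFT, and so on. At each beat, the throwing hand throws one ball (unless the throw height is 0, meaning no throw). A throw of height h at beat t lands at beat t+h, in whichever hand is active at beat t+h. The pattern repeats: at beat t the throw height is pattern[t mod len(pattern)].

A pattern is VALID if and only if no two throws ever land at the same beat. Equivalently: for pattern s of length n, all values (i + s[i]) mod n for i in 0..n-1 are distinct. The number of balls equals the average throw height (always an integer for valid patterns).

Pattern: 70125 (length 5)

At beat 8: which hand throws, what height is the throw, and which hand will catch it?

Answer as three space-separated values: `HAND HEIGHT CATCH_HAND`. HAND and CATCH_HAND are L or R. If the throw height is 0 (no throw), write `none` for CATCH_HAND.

Beat 8: 8 mod 2 = 0, so hand = L
Throw height = pattern[8 mod 5] = pattern[3] = 2
Lands at beat 8+2=10, 10 mod 2 = 0, so catch hand = L

Answer: L 2 L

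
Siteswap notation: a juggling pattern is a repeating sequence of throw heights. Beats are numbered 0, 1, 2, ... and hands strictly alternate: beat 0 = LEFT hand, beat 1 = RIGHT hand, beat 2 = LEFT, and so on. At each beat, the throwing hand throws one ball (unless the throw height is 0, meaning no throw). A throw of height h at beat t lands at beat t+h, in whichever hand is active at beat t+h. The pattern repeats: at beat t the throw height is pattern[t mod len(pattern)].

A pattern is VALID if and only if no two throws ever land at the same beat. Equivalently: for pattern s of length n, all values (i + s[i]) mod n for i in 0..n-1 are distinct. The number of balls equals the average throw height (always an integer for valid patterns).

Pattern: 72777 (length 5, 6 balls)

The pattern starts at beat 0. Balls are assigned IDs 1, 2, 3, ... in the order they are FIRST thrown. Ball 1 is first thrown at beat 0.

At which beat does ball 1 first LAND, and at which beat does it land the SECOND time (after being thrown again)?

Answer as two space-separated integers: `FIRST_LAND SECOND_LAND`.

Answer: 7 14

Derivation:
Beat 0 (L): throw ball1 h=7 -> lands@7:R; in-air after throw: [b1@7:R]
Beat 1 (R): throw ball2 h=2 -> lands@3:R; in-air after throw: [b2@3:R b1@7:R]
Beat 2 (L): throw ball3 h=7 -> lands@9:R; in-air after throw: [b2@3:R b1@7:R b3@9:R]
Beat 3 (R): throw ball2 h=7 -> lands@10:L; in-air after throw: [b1@7:R b3@9:R b2@10:L]
Beat 4 (L): throw ball4 h=7 -> lands@11:R; in-air after throw: [b1@7:R b3@9:R b2@10:L b4@11:R]
Beat 5 (R): throw ball5 h=7 -> lands@12:L; in-air after throw: [b1@7:R b3@9:R b2@10:L b4@11:R b5@12:L]
Beat 6 (L): throw ball6 h=2 -> lands@8:L; in-air after throw: [b1@7:R b6@8:L b3@9:R b2@10:L b4@11:R b5@12:L]
Beat 7 (R): throw ball1 h=7 -> lands@14:L; in-air after throw: [b6@8:L b3@9:R b2@10:L b4@11:R b5@12:L b1@14:L]
Beat 8 (L): throw ball6 h=7 -> lands@15:R; in-air after throw: [b3@9:R b2@10:L b4@11:R b5@12:L b1@14:L b6@15:R]
Beat 9 (R): throw ball3 h=7 -> lands@16:L; in-air after throw: [b2@10:L b4@11:R b5@12:L b1@14:L b6@15:R b3@16:L]
Beat 10 (L): throw ball2 h=7 -> lands@17:R; in-air after throw: [b4@11:R b5@12:L b1@14:L b6@15:R b3@16:L b2@17:R]
Beat 11 (R): throw ball4 h=2 -> lands@13:R; in-air after throw: [b5@12:L b4@13:R b1@14:L b6@15:R b3@16:L b2@17:R]
Beat 12 (L): throw ball5 h=7 -> lands@19:R; in-air after throw: [b4@13:R b1@14:L b6@15:R b3@16:L b2@17:R b5@19:R]
Ball 1: thrown@0 h=7 -> first land @7; rethrown@7 h=7 -> second land @14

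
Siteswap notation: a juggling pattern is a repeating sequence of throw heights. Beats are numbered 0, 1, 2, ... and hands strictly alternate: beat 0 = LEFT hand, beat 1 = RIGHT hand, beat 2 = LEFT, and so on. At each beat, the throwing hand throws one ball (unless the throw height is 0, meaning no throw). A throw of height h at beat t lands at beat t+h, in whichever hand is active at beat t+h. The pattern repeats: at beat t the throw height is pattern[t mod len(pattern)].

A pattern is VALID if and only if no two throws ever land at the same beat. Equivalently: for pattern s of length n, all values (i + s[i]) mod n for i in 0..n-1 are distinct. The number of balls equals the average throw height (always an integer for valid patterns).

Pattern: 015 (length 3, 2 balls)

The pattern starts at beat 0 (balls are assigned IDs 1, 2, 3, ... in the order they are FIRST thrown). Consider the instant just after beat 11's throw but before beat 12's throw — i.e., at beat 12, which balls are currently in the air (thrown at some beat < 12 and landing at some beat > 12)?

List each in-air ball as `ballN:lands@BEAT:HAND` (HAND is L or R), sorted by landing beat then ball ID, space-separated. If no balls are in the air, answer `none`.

Beat 1 (R): throw ball1 h=1 -> lands@2:L; in-air after throw: [b1@2:L]
Beat 2 (L): throw ball1 h=5 -> lands@7:R; in-air after throw: [b1@7:R]
Beat 4 (L): throw ball2 h=1 -> lands@5:R; in-air after throw: [b2@5:R b1@7:R]
Beat 5 (R): throw ball2 h=5 -> lands@10:L; in-air after throw: [b1@7:R b2@10:L]
Beat 7 (R): throw ball1 h=1 -> lands@8:L; in-air after throw: [b1@8:L b2@10:L]
Beat 8 (L): throw ball1 h=5 -> lands@13:R; in-air after throw: [b2@10:L b1@13:R]
Beat 10 (L): throw ball2 h=1 -> lands@11:R; in-air after throw: [b2@11:R b1@13:R]
Beat 11 (R): throw ball2 h=5 -> lands@16:L; in-air after throw: [b1@13:R b2@16:L]

Answer: ball1:lands@13:R ball2:lands@16:L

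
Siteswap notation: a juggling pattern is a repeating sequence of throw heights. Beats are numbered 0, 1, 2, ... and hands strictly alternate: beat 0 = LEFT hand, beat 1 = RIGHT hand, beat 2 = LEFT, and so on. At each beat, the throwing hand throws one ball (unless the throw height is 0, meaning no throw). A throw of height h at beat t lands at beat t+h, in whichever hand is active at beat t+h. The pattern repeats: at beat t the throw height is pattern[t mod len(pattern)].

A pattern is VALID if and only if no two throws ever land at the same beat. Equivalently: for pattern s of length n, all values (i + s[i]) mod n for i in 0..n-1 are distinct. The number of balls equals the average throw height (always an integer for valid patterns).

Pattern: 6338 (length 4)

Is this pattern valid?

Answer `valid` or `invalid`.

Answer: valid

Derivation:
i=0: (i + s[i]) mod n = (0 + 6) mod 4 = 2
i=1: (i + s[i]) mod n = (1 + 3) mod 4 = 0
i=2: (i + s[i]) mod n = (2 + 3) mod 4 = 1
i=3: (i + s[i]) mod n = (3 + 8) mod 4 = 3
Residues: [2, 0, 1, 3], distinct: True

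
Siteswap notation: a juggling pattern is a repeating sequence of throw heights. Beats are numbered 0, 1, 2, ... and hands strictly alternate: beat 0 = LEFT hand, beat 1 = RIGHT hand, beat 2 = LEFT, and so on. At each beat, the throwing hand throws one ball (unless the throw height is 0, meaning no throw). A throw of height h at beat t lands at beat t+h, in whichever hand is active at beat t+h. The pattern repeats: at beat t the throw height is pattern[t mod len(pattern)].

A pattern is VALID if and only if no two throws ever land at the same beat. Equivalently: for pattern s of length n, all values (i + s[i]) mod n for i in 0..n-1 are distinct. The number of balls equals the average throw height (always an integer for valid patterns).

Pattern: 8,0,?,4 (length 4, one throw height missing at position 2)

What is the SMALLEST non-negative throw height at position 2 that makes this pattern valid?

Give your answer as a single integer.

Answer: 0

Derivation:
i=0: (0 + 8) mod 4 = 0
i=1: (1 + 0) mod 4 = 1
i=2: s[i]=? (unknown)
i=3: (3 + 4) mod 4 = 3
Known residues: [0, 1, 3]; need a permutation of 0..3, so missing residue r = 2
Need (2 + s) mod 4 = 2; smallest s = (2 - 2) mod 4 = 0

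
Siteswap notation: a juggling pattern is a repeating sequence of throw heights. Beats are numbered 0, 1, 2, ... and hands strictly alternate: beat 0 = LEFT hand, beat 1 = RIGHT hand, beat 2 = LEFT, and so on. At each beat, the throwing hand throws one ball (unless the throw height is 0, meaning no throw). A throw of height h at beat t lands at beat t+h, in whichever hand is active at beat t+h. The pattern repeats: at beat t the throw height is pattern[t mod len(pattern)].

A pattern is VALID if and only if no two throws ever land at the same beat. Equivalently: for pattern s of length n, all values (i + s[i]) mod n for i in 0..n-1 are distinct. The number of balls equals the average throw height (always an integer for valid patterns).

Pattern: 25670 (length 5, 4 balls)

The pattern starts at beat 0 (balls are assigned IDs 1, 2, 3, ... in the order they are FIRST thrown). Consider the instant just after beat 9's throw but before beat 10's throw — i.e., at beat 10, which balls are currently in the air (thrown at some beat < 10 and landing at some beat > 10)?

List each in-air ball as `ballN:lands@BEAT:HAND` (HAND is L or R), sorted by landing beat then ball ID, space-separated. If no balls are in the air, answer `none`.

Answer: ball2:lands@11:R ball4:lands@13:R ball1:lands@15:R

Derivation:
Beat 0 (L): throw ball1 h=2 -> lands@2:L; in-air after throw: [b1@2:L]
Beat 1 (R): throw ball2 h=5 -> lands@6:L; in-air after throw: [b1@2:L b2@6:L]
Beat 2 (L): throw ball1 h=6 -> lands@8:L; in-air after throw: [b2@6:L b1@8:L]
Beat 3 (R): throw ball3 h=7 -> lands@10:L; in-air after throw: [b2@6:L b1@8:L b3@10:L]
Beat 5 (R): throw ball4 h=2 -> lands@7:R; in-air after throw: [b2@6:L b4@7:R b1@8:L b3@10:L]
Beat 6 (L): throw ball2 h=5 -> lands@11:R; in-air after throw: [b4@7:R b1@8:L b3@10:L b2@11:R]
Beat 7 (R): throw ball4 h=6 -> lands@13:R; in-air after throw: [b1@8:L b3@10:L b2@11:R b4@13:R]
Beat 8 (L): throw ball1 h=7 -> lands@15:R; in-air after throw: [b3@10:L b2@11:R b4@13:R b1@15:R]
Beat 10 (L): throw ball3 h=2 -> lands@12:L; in-air after throw: [b2@11:R b3@12:L b4@13:R b1@15:R]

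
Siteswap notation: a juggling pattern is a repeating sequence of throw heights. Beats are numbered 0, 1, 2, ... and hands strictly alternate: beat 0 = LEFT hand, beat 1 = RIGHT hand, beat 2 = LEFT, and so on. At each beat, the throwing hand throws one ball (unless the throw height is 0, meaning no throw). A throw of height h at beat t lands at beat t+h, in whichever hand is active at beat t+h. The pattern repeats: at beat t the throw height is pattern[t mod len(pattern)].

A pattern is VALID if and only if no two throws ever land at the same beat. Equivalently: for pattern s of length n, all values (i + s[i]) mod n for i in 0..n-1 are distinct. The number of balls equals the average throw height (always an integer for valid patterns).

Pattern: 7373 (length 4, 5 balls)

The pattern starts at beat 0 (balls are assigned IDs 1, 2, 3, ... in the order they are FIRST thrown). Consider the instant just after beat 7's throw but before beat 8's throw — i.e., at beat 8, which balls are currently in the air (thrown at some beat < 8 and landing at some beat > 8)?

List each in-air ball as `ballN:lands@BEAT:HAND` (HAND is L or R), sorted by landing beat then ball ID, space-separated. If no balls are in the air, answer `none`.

Beat 0 (L): throw ball1 h=7 -> lands@7:R; in-air after throw: [b1@7:R]
Beat 1 (R): throw ball2 h=3 -> lands@4:L; in-air after throw: [b2@4:L b1@7:R]
Beat 2 (L): throw ball3 h=7 -> lands@9:R; in-air after throw: [b2@4:L b1@7:R b3@9:R]
Beat 3 (R): throw ball4 h=3 -> lands@6:L; in-air after throw: [b2@4:L b4@6:L b1@7:R b3@9:R]
Beat 4 (L): throw ball2 h=7 -> lands@11:R; in-air after throw: [b4@6:L b1@7:R b3@9:R b2@11:R]
Beat 5 (R): throw ball5 h=3 -> lands@8:L; in-air after throw: [b4@6:L b1@7:R b5@8:L b3@9:R b2@11:R]
Beat 6 (L): throw ball4 h=7 -> lands@13:R; in-air after throw: [b1@7:R b5@8:L b3@9:R b2@11:R b4@13:R]
Beat 7 (R): throw ball1 h=3 -> lands@10:L; in-air after throw: [b5@8:L b3@9:R b1@10:L b2@11:R b4@13:R]
Beat 8 (L): throw ball5 h=7 -> lands@15:R; in-air after throw: [b3@9:R b1@10:L b2@11:R b4@13:R b5@15:R]

Answer: ball3:lands@9:R ball1:lands@10:L ball2:lands@11:R ball4:lands@13:R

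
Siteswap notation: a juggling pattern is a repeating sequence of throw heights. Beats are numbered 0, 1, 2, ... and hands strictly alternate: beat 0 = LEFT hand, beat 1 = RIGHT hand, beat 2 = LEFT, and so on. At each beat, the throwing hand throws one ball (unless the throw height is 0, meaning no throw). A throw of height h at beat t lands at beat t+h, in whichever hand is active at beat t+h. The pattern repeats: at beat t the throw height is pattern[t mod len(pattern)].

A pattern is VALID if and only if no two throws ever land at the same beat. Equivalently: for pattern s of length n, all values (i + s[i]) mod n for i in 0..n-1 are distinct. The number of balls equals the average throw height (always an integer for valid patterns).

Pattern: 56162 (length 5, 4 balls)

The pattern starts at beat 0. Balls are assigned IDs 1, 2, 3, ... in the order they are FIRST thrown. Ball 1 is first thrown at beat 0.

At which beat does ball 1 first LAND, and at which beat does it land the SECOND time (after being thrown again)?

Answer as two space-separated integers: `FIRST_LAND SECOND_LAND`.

Answer: 5 10

Derivation:
Beat 0 (L): throw ball1 h=5 -> lands@5:R; in-air after throw: [b1@5:R]
Beat 1 (R): throw ball2 h=6 -> lands@7:R; in-air after throw: [b1@5:R b2@7:R]
Beat 2 (L): throw ball3 h=1 -> lands@3:R; in-air after throw: [b3@3:R b1@5:R b2@7:R]
Beat 3 (R): throw ball3 h=6 -> lands@9:R; in-air after throw: [b1@5:R b2@7:R b3@9:R]
Beat 4 (L): throw ball4 h=2 -> lands@6:L; in-air after throw: [b1@5:R b4@6:L b2@7:R b3@9:R]
Beat 5 (R): throw ball1 h=5 -> lands@10:L; in-air after throw: [b4@6:L b2@7:R b3@9:R b1@10:L]
Beat 6 (L): throw ball4 h=6 -> lands@12:L; in-air after throw: [b2@7:R b3@9:R b1@10:L b4@12:L]
Beat 7 (R): throw ball2 h=1 -> lands@8:L; in-air after throw: [b2@8:L b3@9:R b1@10:L b4@12:L]
Beat 8 (L): throw ball2 h=6 -> lands@14:L; in-air after throw: [b3@9:R b1@10:L b4@12:L b2@14:L]
Beat 9 (R): throw ball3 h=2 -> lands@11:R; in-air after throw: [b1@10:L b3@11:R b4@12:L b2@14:L]
Beat 10 (L): throw ball1 h=5 -> lands@15:R; in-air after throw: [b3@11:R b4@12:L b2@14:L b1@15:R]
Ball 1: thrown@0 h=5 -> first land @5; rethrown@5 h=5 -> second land @10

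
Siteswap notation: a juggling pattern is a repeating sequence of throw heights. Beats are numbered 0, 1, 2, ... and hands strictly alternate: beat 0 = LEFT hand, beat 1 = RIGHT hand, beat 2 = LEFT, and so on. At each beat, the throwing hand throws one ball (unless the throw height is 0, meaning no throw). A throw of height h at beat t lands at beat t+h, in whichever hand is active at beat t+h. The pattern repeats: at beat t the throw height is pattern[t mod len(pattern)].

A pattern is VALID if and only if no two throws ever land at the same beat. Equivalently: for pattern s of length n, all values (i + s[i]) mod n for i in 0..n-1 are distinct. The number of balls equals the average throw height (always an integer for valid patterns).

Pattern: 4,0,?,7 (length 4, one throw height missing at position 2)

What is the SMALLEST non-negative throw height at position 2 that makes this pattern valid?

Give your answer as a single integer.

Answer: 1

Derivation:
i=0: (0 + 4) mod 4 = 0
i=1: (1 + 0) mod 4 = 1
i=2: s[i]=? (unknown)
i=3: (3 + 7) mod 4 = 2
Known residues: [0, 1, 2]; need a permutation of 0..3, so missing residue r = 3
Need (2 + s) mod 4 = 3; smallest s = (3 - 2) mod 4 = 1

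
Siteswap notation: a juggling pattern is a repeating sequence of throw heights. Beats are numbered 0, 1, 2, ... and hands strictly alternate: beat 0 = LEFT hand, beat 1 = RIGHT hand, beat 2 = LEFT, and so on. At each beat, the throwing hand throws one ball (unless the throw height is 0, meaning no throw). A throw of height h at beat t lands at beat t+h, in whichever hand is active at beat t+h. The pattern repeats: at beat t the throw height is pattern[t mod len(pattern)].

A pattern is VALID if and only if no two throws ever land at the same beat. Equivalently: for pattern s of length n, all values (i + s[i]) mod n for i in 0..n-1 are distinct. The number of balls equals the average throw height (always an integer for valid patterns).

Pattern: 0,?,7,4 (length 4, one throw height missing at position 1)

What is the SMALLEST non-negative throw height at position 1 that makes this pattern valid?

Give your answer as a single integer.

Answer: 1

Derivation:
i=0: (0 + 0) mod 4 = 0
i=1: s[i]=? (unknown)
i=2: (2 + 7) mod 4 = 1
i=3: (3 + 4) mod 4 = 3
Known residues: [0, 1, 3]; need a permutation of 0..3, so missing residue r = 2
Need (1 + s) mod 4 = 2; smallest s = (2 - 1) mod 4 = 1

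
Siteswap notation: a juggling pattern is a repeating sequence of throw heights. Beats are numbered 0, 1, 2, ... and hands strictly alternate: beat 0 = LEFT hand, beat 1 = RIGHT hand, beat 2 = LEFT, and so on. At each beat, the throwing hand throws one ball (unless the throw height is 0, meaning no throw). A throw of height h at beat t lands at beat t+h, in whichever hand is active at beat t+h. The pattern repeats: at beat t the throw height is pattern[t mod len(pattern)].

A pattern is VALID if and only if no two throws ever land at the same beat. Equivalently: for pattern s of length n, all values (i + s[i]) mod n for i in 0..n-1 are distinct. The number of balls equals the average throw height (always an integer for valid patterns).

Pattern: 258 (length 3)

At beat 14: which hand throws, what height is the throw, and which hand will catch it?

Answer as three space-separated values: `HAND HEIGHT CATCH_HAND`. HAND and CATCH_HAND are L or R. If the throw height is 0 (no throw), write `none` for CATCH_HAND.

Beat 14: 14 mod 2 = 0, so hand = L
Throw height = pattern[14 mod 3] = pattern[2] = 8
Lands at beat 14+8=22, 22 mod 2 = 0, so catch hand = L

Answer: L 8 L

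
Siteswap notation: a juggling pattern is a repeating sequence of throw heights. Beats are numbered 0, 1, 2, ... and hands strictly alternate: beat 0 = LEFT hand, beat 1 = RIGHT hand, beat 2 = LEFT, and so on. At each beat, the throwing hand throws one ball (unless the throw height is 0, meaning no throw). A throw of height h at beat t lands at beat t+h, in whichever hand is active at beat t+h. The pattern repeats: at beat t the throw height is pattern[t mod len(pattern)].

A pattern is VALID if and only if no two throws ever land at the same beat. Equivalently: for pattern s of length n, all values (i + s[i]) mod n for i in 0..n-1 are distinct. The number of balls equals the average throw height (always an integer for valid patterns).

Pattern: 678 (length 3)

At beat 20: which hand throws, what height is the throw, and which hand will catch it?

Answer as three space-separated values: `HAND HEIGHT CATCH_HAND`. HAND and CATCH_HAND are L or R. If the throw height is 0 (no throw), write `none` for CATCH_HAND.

Beat 20: 20 mod 2 = 0, so hand = L
Throw height = pattern[20 mod 3] = pattern[2] = 8
Lands at beat 20+8=28, 28 mod 2 = 0, so catch hand = L

Answer: L 8 L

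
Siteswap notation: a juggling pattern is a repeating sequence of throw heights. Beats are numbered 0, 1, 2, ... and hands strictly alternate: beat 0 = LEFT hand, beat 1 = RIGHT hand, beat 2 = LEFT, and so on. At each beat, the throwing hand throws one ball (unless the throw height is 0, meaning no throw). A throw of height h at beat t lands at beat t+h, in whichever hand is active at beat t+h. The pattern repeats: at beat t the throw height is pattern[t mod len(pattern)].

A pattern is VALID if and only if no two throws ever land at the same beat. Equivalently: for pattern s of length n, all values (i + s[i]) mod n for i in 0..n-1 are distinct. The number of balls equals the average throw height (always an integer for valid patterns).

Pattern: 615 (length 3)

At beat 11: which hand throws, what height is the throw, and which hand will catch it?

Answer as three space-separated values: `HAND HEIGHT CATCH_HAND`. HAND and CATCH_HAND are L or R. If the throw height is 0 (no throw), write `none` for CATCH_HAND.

Beat 11: 11 mod 2 = 1, so hand = R
Throw height = pattern[11 mod 3] = pattern[2] = 5
Lands at beat 11+5=16, 16 mod 2 = 0, so catch hand = L

Answer: R 5 L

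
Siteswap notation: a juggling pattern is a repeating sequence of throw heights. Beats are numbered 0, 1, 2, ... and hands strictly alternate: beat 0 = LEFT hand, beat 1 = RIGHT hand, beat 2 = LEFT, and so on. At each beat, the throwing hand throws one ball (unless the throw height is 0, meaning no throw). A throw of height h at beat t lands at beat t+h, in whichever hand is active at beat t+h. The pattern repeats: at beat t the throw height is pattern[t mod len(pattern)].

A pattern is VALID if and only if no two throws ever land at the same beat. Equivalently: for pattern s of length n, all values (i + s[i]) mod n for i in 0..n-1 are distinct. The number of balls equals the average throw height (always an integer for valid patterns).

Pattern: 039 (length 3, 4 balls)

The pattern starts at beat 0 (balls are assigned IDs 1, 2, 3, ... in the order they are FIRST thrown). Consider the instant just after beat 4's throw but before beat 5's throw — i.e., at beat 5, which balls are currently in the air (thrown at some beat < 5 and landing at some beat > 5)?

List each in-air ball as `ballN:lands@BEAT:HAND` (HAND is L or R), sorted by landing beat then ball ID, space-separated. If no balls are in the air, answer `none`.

Answer: ball1:lands@7:R ball2:lands@11:R

Derivation:
Beat 1 (R): throw ball1 h=3 -> lands@4:L; in-air after throw: [b1@4:L]
Beat 2 (L): throw ball2 h=9 -> lands@11:R; in-air after throw: [b1@4:L b2@11:R]
Beat 4 (L): throw ball1 h=3 -> lands@7:R; in-air after throw: [b1@7:R b2@11:R]
Beat 5 (R): throw ball3 h=9 -> lands@14:L; in-air after throw: [b1@7:R b2@11:R b3@14:L]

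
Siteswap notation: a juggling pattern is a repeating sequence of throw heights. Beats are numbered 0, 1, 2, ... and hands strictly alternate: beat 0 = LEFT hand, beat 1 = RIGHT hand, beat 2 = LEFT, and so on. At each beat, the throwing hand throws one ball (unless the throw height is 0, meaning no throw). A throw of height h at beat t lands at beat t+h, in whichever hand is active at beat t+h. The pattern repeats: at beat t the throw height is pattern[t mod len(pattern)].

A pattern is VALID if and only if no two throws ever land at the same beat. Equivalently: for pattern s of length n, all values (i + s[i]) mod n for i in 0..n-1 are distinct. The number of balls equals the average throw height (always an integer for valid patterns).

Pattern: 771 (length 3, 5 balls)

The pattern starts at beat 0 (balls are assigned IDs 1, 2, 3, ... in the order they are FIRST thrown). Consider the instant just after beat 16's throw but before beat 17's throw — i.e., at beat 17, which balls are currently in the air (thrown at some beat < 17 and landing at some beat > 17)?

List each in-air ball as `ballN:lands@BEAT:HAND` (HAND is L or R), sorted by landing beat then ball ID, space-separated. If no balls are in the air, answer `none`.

Beat 0 (L): throw ball1 h=7 -> lands@7:R; in-air after throw: [b1@7:R]
Beat 1 (R): throw ball2 h=7 -> lands@8:L; in-air after throw: [b1@7:R b2@8:L]
Beat 2 (L): throw ball3 h=1 -> lands@3:R; in-air after throw: [b3@3:R b1@7:R b2@8:L]
Beat 3 (R): throw ball3 h=7 -> lands@10:L; in-air after throw: [b1@7:R b2@8:L b3@10:L]
Beat 4 (L): throw ball4 h=7 -> lands@11:R; in-air after throw: [b1@7:R b2@8:L b3@10:L b4@11:R]
Beat 5 (R): throw ball5 h=1 -> lands@6:L; in-air after throw: [b5@6:L b1@7:R b2@8:L b3@10:L b4@11:R]
Beat 6 (L): throw ball5 h=7 -> lands@13:R; in-air after throw: [b1@7:R b2@8:L b3@10:L b4@11:R b5@13:R]
Beat 7 (R): throw ball1 h=7 -> lands@14:L; in-air after throw: [b2@8:L b3@10:L b4@11:R b5@13:R b1@14:L]
Beat 8 (L): throw ball2 h=1 -> lands@9:R; in-air after throw: [b2@9:R b3@10:L b4@11:R b5@13:R b1@14:L]
Beat 9 (R): throw ball2 h=7 -> lands@16:L; in-air after throw: [b3@10:L b4@11:R b5@13:R b1@14:L b2@16:L]
Beat 10 (L): throw ball3 h=7 -> lands@17:R; in-air after throw: [b4@11:R b5@13:R b1@14:L b2@16:L b3@17:R]
Beat 11 (R): throw ball4 h=1 -> lands@12:L; in-air after throw: [b4@12:L b5@13:R b1@14:L b2@16:L b3@17:R]
Beat 12 (L): throw ball4 h=7 -> lands@19:R; in-air after throw: [b5@13:R b1@14:L b2@16:L b3@17:R b4@19:R]
Beat 13 (R): throw ball5 h=7 -> lands@20:L; in-air after throw: [b1@14:L b2@16:L b3@17:R b4@19:R b5@20:L]
Beat 14 (L): throw ball1 h=1 -> lands@15:R; in-air after throw: [b1@15:R b2@16:L b3@17:R b4@19:R b5@20:L]
Beat 15 (R): throw ball1 h=7 -> lands@22:L; in-air after throw: [b2@16:L b3@17:R b4@19:R b5@20:L b1@22:L]
Beat 16 (L): throw ball2 h=7 -> lands@23:R; in-air after throw: [b3@17:R b4@19:R b5@20:L b1@22:L b2@23:R]
Beat 17 (R): throw ball3 h=1 -> lands@18:L; in-air after throw: [b3@18:L b4@19:R b5@20:L b1@22:L b2@23:R]

Answer: ball4:lands@19:R ball5:lands@20:L ball1:lands@22:L ball2:lands@23:R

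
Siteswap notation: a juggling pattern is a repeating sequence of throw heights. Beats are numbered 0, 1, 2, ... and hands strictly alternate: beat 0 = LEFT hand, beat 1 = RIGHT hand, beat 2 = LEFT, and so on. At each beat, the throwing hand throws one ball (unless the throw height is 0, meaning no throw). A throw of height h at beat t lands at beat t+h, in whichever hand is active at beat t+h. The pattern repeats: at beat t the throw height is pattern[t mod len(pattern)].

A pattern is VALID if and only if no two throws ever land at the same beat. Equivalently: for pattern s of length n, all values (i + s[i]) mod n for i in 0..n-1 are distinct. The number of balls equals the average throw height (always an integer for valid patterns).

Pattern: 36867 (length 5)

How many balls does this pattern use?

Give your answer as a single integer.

Pattern = [3, 6, 8, 6, 7], length n = 5
  position 0: throw height = 3, running sum = 3
  position 1: throw height = 6, running sum = 9
  position 2: throw height = 8, running sum = 17
  position 3: throw height = 6, running sum = 23
  position 4: throw height = 7, running sum = 30
Total sum = 30; balls = sum / n = 30 / 5 = 6

Answer: 6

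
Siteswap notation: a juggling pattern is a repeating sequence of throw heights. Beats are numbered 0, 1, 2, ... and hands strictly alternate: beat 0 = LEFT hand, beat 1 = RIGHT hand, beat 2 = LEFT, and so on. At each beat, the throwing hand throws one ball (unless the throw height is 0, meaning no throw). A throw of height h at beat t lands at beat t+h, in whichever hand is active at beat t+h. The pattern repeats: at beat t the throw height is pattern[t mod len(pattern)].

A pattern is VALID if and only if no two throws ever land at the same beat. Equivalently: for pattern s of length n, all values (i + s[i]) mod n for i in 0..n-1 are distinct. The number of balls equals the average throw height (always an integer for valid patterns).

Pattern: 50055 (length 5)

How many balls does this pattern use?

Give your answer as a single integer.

Answer: 3

Derivation:
Pattern = [5, 0, 0, 5, 5], length n = 5
  position 0: throw height = 5, running sum = 5
  position 1: throw height = 0, running sum = 5
  position 2: throw height = 0, running sum = 5
  position 3: throw height = 5, running sum = 10
  position 4: throw height = 5, running sum = 15
Total sum = 15; balls = sum / n = 15 / 5 = 3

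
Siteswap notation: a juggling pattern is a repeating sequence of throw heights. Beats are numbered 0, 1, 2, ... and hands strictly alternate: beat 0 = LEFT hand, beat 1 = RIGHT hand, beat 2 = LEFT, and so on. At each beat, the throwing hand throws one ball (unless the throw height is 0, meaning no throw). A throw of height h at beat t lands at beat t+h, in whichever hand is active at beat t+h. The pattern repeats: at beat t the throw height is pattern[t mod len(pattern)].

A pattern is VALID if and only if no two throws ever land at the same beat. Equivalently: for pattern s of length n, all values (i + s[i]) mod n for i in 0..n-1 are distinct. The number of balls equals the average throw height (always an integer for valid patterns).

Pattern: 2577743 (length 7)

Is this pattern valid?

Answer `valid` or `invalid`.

Answer: invalid

Derivation:
i=0: (i + s[i]) mod n = (0 + 2) mod 7 = 2
i=1: (i + s[i]) mod n = (1 + 5) mod 7 = 6
i=2: (i + s[i]) mod n = (2 + 7) mod 7 = 2
i=3: (i + s[i]) mod n = (3 + 7) mod 7 = 3
i=4: (i + s[i]) mod n = (4 + 7) mod 7 = 4
i=5: (i + s[i]) mod n = (5 + 4) mod 7 = 2
i=6: (i + s[i]) mod n = (6 + 3) mod 7 = 2
Residues: [2, 6, 2, 3, 4, 2, 2], distinct: False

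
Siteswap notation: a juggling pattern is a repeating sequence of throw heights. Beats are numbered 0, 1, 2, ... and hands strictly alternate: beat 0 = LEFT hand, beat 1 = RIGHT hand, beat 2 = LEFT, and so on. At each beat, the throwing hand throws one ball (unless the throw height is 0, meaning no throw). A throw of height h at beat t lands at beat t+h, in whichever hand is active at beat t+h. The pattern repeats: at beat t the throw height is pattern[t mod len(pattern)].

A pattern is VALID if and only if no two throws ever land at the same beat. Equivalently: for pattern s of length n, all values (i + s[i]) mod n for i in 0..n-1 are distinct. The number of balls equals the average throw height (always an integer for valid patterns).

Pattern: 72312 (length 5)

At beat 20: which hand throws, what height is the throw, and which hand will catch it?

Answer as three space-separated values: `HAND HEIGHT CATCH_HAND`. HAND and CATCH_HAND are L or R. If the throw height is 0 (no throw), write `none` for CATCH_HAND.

Beat 20: 20 mod 2 = 0, so hand = L
Throw height = pattern[20 mod 5] = pattern[0] = 7
Lands at beat 20+7=27, 27 mod 2 = 1, so catch hand = R

Answer: L 7 R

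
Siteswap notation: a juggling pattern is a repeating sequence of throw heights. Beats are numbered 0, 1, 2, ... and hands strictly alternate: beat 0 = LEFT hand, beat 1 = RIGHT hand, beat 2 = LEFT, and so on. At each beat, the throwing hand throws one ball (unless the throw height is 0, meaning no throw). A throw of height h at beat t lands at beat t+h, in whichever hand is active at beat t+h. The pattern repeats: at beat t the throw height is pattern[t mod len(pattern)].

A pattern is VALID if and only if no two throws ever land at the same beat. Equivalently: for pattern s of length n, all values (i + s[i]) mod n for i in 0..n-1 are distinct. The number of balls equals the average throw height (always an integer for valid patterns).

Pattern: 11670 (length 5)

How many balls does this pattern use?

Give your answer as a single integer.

Pattern = [1, 1, 6, 7, 0], length n = 5
  position 0: throw height = 1, running sum = 1
  position 1: throw height = 1, running sum = 2
  position 2: throw height = 6, running sum = 8
  position 3: throw height = 7, running sum = 15
  position 4: throw height = 0, running sum = 15
Total sum = 15; balls = sum / n = 15 / 5 = 3

Answer: 3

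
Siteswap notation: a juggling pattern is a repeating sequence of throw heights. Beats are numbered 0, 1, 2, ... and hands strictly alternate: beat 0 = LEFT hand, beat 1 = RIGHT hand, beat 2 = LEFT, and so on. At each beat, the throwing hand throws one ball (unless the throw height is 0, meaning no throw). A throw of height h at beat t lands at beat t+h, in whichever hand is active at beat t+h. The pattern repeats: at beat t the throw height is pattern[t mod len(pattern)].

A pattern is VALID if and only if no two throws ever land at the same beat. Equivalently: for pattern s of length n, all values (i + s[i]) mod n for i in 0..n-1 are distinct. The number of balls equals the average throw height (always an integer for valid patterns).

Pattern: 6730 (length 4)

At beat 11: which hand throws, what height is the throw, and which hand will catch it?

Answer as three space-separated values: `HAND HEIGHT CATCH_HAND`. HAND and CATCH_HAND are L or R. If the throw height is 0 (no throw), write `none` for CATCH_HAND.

Answer: R 0 none

Derivation:
Beat 11: 11 mod 2 = 1, so hand = R
Throw height = pattern[11 mod 4] = pattern[3] = 0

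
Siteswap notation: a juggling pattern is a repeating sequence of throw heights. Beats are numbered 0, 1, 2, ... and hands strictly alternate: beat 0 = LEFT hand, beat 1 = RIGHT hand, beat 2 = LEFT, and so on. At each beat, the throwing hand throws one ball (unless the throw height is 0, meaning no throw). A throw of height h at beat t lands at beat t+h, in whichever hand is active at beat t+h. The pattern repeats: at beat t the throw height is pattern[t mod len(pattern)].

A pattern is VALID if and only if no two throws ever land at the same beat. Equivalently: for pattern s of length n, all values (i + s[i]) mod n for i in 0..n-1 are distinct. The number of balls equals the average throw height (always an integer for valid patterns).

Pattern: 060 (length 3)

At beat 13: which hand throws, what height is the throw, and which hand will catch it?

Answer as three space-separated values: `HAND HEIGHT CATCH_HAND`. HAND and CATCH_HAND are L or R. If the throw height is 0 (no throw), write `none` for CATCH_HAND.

Beat 13: 13 mod 2 = 1, so hand = R
Throw height = pattern[13 mod 3] = pattern[1] = 6
Lands at beat 13+6=19, 19 mod 2 = 1, so catch hand = R

Answer: R 6 R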